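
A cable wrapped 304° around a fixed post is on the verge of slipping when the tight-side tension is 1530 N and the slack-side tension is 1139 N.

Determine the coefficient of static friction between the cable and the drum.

μ ≈ 0.0556

T₂/T₁ = e^{μβ} → μ = ln(T₂/T₁)/β.
β = 304° = 5.306 rad.
μ = ln(1530/1139)/5.306 = ln(1.343)/5.306 = 0.0556.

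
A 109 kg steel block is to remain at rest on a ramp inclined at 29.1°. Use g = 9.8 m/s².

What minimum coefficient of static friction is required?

μ_s,min ≈ 0.557

At the slip threshold m g sin θ = μ_s m g cos θ, so μ_s,min = tan θ.
μ_s,min = tan 29.1° = 0.557.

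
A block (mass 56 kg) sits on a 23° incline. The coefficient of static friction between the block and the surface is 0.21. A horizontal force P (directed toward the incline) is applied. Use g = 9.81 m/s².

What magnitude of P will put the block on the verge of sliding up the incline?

P ≈ 383 N

At impending motion up the slope, friction acts down-slope at its limit: f = μ_s N.
Perpendicular to the incline: N = m g cos θ + P sin θ.
Along the incline: P cos θ = m g sin θ + μ_s N = m g sin θ + μ_s (m g cos θ + P sin θ).
Solving, P (cos θ − μ_s sin θ) = m g (sin θ + μ_s cos θ), so P = 56×9.81×(sin 23° + 0.21 cos 23°)/(cos 23° − 0.21 sin 23°) = 549×0.584/0.8385 = 383 N.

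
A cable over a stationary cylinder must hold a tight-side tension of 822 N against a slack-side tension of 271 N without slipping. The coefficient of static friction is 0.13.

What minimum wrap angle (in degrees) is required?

T₂/T₁ = e^{μβ} → β = ln(T₂/T₁)/μ.
β = ln(822/271)/0.13 = 1.11/0.13 = 8.536 rad.
In degrees: β = 8.536 × 180/π = 489°.

β_min ≈ 489°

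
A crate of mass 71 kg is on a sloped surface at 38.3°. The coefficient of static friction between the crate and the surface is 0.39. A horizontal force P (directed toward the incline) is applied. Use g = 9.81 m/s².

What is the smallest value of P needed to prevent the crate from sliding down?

P_min ≈ 213 N

The crate tends to slide down (tan θ > μ_s), so at the point of impending slip friction acts up-slope at its limit: f = μ_s N.
Perpendicular to the incline: N = m g cos θ + P sin θ.
Along the incline: P cos θ + μ_s N = m g sin θ, i.e. P cos θ + μ_s (m g cos θ + P sin θ) = m g sin θ.
Solving, P (cos θ + μ_s sin θ) = m g (sin θ − μ_s cos θ), so P = 697×0.3137/1.026 = 213 N.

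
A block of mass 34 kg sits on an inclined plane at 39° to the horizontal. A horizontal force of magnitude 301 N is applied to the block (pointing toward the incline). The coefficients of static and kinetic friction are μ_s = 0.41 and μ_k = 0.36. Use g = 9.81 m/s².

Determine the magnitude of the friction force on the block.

f ≈ 24 N (down the incline)

Normal direction: N = m g cos θ + P sin θ = 448.6 N.
Parallel to the incline: P cos θ − m g sin θ = 233.9 − 209.9 = 24.02 N; the friction needed to balance this is 24.02 N acting down the slope.
Maximum static friction: μ_s N = 0.41 × 448.6 = 183.9 N.
Since 24.02 N is within the 183.9 N limit, the block stays put and friction is exactly 24 N.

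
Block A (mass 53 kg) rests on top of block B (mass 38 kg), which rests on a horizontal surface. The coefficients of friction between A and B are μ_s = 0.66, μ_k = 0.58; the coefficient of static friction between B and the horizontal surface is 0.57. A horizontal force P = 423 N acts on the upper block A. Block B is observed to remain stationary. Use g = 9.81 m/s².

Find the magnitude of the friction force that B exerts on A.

Normal force at the A–B interface: N₁ = m_A g = 519.9 N.
So the A–B interface can sustain at most μ_s N₁ = 343.2 N of static friction.
Since P = 423 N > 343.2 N, A slides on B; the A–B friction is kinetic: f₁ = μ_k N₁ = 0.58×519.9 = 302 N.
By Newton's third law B feels 302 N forward from A. With B stationary, the floor's static friction on B balances it: f₂ = 302 N (well within μ_s(m_A+m_B)g = 508.8 N).

f ≈ 302 N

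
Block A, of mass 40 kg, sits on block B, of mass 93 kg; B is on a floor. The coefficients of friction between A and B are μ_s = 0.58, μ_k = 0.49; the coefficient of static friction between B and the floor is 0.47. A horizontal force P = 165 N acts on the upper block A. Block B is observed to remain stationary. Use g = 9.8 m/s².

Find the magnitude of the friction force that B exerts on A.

f ≈ 165 N

The normal force B exerts on A is simply A's weight, N₁ = 392 N.
So the A–B interface can sustain at most μ_s N₁ = 227.4 N of static friction.
Since P = 165 N ≤ 227.4 N, A does not slip on B; friction on A equals P = 165 N.
By Newton's third law B feels 165 N forward from A. With B stationary, the floor's static friction on B balances it: f₂ = 165 N (well within μ_s(m_A+m_B)g = 612.6 N).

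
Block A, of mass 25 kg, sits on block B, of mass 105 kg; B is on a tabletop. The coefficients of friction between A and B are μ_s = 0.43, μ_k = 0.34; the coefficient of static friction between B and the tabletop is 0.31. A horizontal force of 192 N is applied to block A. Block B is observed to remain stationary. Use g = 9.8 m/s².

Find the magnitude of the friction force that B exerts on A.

f ≈ 83.3 N

Normal force at the A–B interface: N₁ = m_A g = 245 N.
So the A–B interface can sustain at most μ_s N₁ = 105.4 N of static friction.
P = 192 N exceeds that limit, so A slips over B and the interface friction becomes kinetic: f₁ = μ_k N₁ = 0.34×245 = 83.3 N.
By Newton's third law B feels 83.3 N forward from A. With B stationary, the floor's static friction on B balances it: f₂ = 83.3 N (well within μ_s(m_A+m_B)g = 394.9 N).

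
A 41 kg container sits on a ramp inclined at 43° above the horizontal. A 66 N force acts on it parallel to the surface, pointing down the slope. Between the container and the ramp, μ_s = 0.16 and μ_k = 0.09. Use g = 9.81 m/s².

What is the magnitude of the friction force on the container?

f ≈ 26.5 N (up the incline)

Perpendicular to the surface, N = m g cos θ = 41·9.81·cos 43° = 294.2 N.
For equilibrium along the incline the friction force must supply f = m g sin θ + P = 274.3 + 66 = 340.3 N (positive meaning up-slope).
Static friction can supply at most μ_s N = 47.07 N.
|340.3| exceeds 47.07 N, so the container slips down-slope; friction is kinetic, f = μ_k N = 0.09×294.2 = 26.5 N.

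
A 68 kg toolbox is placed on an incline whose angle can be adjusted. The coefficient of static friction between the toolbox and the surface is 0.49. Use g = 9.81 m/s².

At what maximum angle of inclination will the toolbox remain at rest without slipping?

θ_max ≈ 26.1°

At the slip threshold, m g sin θ = μ_s · m g cos θ, so tan θ = μ_s.
θ_max = arctan(0.49) = 26.1°.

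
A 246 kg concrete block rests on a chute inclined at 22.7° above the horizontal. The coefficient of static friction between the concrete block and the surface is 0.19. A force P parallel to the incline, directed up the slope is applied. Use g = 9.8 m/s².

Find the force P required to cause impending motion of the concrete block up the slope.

At impending motion up the slope, friction acts down-slope at its limit: f = μ_s N.
P is parallel to the surface, so N = m g cos θ = 2220 N.
Along the incline: P = m g sin θ + μ_s N = 930 + 0.19×2220 = 1350 N.

P ≈ 1350 N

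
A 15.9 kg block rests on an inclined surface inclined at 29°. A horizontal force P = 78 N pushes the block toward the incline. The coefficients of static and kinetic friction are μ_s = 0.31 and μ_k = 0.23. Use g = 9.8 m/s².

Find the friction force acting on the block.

f ≈ 7.32 N (up the incline)

The horizontal push has a component P sin θ into the surface, so N = m g cos θ + P sin θ = 136.3 + 37.82 = 174.1 N.
Along the incline, the net driving force (taking up-slope positive) is P cos θ − m g sin θ = 68.22 − 75.54 = -7.323 N, so equilibrium requires friction f = 7.323 N (up-slope).
Maximum static friction: μ_s N = 0.31 × 174.1 = 53.97 N.
|f_req| = 7.323 ≤ 53.97 N → the block is in equilibrium; friction equals the required value.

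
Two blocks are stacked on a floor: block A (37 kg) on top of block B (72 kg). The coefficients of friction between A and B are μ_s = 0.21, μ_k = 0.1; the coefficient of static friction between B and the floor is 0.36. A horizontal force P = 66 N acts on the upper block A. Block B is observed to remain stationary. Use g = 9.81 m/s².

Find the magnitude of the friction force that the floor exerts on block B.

f ≈ 66 N

Between the blocks, N₁ = m_A g = 363 N.
Maximum static friction on A from B: μ_s N₁ = 0.21×363 = 76.22 N.
Since P = 66 N ≤ 76.22 N, A does not slip on B; friction on A equals P = 66 N.
B experiences an equal 66 N forward from A (third law). B is in equilibrium, so the floor supplies f₂ = 66 N of static friction (limit μ_s(m_A+m_B)g = 384.9 N, not exceeded).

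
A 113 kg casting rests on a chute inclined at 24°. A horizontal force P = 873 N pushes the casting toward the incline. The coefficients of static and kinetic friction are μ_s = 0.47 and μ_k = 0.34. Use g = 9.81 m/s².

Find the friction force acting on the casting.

Normal direction: N = m g cos θ + P sin θ = 1368 N.
Along the incline, the net driving force (taking up-slope positive) is P cos θ − m g sin θ = 797.5 − 450.9 = 346.6 N, so equilibrium requires friction f = -346.6 N (down-slope).
The limit of static friction is μ_s N = 642.9 N.
Since 346.6 N is within the 642.9 N limit, the casting stays put and friction is exactly 347 N.

f ≈ 347 N (down the incline)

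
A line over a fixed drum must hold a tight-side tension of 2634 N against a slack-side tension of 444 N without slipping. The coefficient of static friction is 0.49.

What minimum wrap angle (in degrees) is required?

T₂/T₁ = e^{μβ} → β = ln(T₂/T₁)/μ.
β = ln(2634/444)/0.49 = 1.78/0.49 = 3.634 rad.
In degrees: β = 3.634 × 180/π = 208°.

β_min ≈ 208°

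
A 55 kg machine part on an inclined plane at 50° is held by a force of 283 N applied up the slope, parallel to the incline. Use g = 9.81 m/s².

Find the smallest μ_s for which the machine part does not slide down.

μ_s,min ≈ 0.376

N = m g cos θ = 346.8 N.
Friction must make up the shortfall along the incline: f = m g sin θ − P = 413.3 − 283 = 130.3 N.
At the threshold f = μ_s N, so μ_s,min = 130.3/346.8 = 0.376.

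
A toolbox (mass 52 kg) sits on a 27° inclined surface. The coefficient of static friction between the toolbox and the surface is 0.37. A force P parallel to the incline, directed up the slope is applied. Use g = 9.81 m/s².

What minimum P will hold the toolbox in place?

P_min ≈ 63.4 N

The toolbox tends to slide down (tan θ > μ_s), so at the point of impending slip friction acts up-slope at its limit: f = μ_s N.
P is parallel to the surface, so N = m g cos θ = 455 N.
Along the incline: P + μ_s N = m g sin θ, so P = 232 − 0.37×455 = 63.4 N.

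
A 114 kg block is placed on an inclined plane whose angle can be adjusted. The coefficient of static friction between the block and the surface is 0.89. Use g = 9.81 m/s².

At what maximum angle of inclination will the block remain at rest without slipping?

At the slip threshold, m g sin θ = μ_s · m g cos θ, so tan θ = μ_s.
θ_max = arctan(0.89) = 41.7°.

θ_max ≈ 41.7°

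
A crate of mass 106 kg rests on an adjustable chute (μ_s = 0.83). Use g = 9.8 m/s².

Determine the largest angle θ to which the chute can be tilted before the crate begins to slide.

At the slip threshold, m g sin θ = μ_s · m g cos θ, so tan θ = μ_s.
θ_max = arctan(0.83) = 39.7°.

θ_max ≈ 39.7°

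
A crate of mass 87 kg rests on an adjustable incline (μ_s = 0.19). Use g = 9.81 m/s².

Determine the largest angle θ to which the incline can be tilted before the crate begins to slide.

θ_max ≈ 10.8°

At the slip threshold, m g sin θ = μ_s · m g cos θ, so tan θ = μ_s.
θ_max = arctan(0.19) = 10.8°.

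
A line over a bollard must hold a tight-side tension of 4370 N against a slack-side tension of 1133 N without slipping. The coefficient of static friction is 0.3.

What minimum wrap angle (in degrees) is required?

β_min ≈ 258°

T₂/T₁ = e^{μβ} → β = ln(T₂/T₁)/μ.
β = ln(4370/1133)/0.3 = 1.35/0.3 = 4.5 rad.
In degrees: β = 4.5 × 180/π = 258°.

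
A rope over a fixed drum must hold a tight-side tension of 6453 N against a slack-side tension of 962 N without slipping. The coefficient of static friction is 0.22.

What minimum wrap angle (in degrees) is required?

β_min ≈ 496°

T₂/T₁ = e^{μβ} → β = ln(T₂/T₁)/μ.
β = ln(6453/962)/0.22 = 1.903/0.22 = 8.651 rad.
In degrees: β = 8.651 × 180/π = 496°.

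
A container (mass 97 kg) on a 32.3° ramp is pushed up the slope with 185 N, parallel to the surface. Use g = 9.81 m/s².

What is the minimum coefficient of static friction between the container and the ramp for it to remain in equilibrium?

N = m g cos θ = 804.3 N.
Friction must make up the shortfall along the incline: f = m g sin θ − P = 508.5 − 185 = 323.5 N.
At the threshold f = μ_s N, so μ_s,min = 323.5/804.3 = 0.402.

μ_s,min ≈ 0.402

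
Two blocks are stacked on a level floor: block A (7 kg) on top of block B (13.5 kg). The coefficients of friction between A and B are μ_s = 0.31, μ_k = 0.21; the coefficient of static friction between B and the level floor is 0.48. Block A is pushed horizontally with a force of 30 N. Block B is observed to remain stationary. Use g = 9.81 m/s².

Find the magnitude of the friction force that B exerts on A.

The normal force B exerts on A is simply A's weight, N₁ = 68.67 N.
So the A–B interface can sustain at most μ_s N₁ = 21.29 N of static friction.
P = 30 N exceeds that limit, so A slips over B and the interface friction becomes kinetic: f₁ = μ_k N₁ = 0.21×68.67 = 14.4 N.
By Newton's third law B feels 14.4 N forward from A. With B stationary, the floor's static friction on B balances it: f₂ = 14.4 N (well within μ_s(m_A+m_B)g = 96.53 N).

f ≈ 14.4 N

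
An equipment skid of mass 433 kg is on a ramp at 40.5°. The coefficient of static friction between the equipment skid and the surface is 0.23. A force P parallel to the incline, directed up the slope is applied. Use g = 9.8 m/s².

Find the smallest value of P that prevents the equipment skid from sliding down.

The equipment skid tends to slide down (tan θ > μ_s), so at the point of impending slip friction acts up-slope at its limit: f = μ_s N.
P is parallel to the surface, so N = m g cos θ = 3230 N.
Along the incline: P + μ_s N = m g sin θ, so P = 2760 − 0.23×3230 = 2010 N.

P_min ≈ 2010 N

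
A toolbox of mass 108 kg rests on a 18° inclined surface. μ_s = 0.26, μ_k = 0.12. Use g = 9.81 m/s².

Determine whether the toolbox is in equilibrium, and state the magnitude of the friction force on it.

N = m g cos θ = 1010 N.
Down-slope weight component: m g sin θ = 327 N.
μ_s N = 262 N.
327 > 262 N, so it slides; kinetic friction f = μ_k N = 0.12×1010 = 121 N.

f ≈ 121 N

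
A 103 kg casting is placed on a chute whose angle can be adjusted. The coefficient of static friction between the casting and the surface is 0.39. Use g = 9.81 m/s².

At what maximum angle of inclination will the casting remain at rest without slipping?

θ_max ≈ 21.3°

At the slip threshold, m g sin θ = μ_s · m g cos θ, so tan θ = μ_s.
θ_max = arctan(0.39) = 21.3°.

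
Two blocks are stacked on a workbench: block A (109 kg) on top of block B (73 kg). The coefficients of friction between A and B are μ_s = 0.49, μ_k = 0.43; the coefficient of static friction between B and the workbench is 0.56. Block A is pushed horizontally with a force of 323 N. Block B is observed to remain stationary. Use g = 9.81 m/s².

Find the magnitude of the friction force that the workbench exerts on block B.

Normal force at the A–B interface: N₁ = m_A g = 1069 N.
Maximum static friction on A from B: μ_s N₁ = 0.49×1069 = 524 N.
P = 323 N is within that limit, so A and B move together (both at rest); the A–B friction is simply f₁ = P = 323 N.
By Newton's third law B feels 323 N forward from A. With B stationary, the floor's static friction on B balances it: f₂ = 323 N (well within μ_s(m_A+m_B)g = 999.8 N).

f ≈ 323 N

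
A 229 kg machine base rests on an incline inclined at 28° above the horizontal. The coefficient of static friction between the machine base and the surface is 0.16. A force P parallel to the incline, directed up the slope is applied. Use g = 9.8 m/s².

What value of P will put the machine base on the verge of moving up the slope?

P ≈ 1370 N

At impending motion up the slope, friction acts down-slope at its limit: f = μ_s N.
P is parallel to the surface, so N = m g cos θ = 1980 N.
Along the incline: P = m g sin θ + μ_s N = 1050 + 0.16×1980 = 1370 N.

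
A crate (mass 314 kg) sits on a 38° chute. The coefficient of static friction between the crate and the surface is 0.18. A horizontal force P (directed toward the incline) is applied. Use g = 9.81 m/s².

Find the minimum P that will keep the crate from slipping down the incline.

The crate tends to slide down (tan θ > μ_s), so at the point of impending slip friction acts up-slope at its limit: f = μ_s N.
Perpendicular to the incline: N = m g cos θ + P sin θ.
Along the incline: P cos θ + μ_s N = m g sin θ, i.e. P cos θ + μ_s (m g cos θ + P sin θ) = m g sin θ.
Solving, P (cos θ + μ_s sin θ) = m g (sin θ − μ_s cos θ), so P = 3080×0.4738/0.8988 = 1620 N.

P_min ≈ 1620 N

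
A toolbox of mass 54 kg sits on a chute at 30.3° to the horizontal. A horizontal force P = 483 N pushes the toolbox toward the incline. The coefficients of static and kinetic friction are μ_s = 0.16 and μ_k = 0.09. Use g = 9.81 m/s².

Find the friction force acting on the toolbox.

f ≈ 63.1 N (down the incline)

Normal direction: N = m g cos θ + P sin θ = 701.1 N.
Along the incline, the net driving force (taking up-slope positive) is P cos θ − m g sin θ = 417 − 267.3 = 149.8 N, so equilibrium requires friction f = -149.8 N (down-slope).
Maximum static friction: μ_s N = 0.16 × 701.1 = 112.2 N.
|f_req| = 149.8 > 112.2 N → the toolbox slides up the incline; f = μ_k N = 0.09 × 701.1 = 63.1 N.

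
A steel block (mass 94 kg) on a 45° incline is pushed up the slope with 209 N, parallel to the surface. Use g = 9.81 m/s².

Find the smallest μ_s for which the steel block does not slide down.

μ_s,min ≈ 0.679

N = m g cos θ = 652.1 N.
Friction must make up the shortfall along the incline: f = m g sin θ − P = 652.1 − 209 = 443.1 N.
At the threshold f = μ_s N, so μ_s,min = 443.1/652.1 = 0.679.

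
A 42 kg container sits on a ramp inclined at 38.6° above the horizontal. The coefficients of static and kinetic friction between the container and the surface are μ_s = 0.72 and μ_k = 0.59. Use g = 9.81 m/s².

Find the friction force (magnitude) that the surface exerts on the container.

Normal force: N = m g cos θ = 42 × 9.81 × cos 38.6° = 322 N.
Along the slope the weight component is m g sin θ = 257.1 N; friction must supply exactly this, acting up-slope.
Static friction can supply at most μ_s N = 231.8 N.
|257.1| exceeds 231.8 N, so the container slips down-slope; friction is kinetic, f = μ_k N = 0.59×322 = 190 N.

f ≈ 190 N (up the incline)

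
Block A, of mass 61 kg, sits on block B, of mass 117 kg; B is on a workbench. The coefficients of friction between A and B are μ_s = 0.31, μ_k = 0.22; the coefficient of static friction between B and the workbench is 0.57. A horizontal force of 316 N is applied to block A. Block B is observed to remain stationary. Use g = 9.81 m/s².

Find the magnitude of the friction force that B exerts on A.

f ≈ 132 N

The normal force B exerts on A is simply A's weight, N₁ = 598.4 N.
So the A–B interface can sustain at most μ_s N₁ = 185.5 N of static friction.
Since P = 316 N > 185.5 N, A slides on B; the A–B friction is kinetic: f₁ = μ_k N₁ = 0.22×598.4 = 132 N.
B experiences an equal 132 N forward from A (third law). B is in equilibrium, so the floor supplies f₂ = 132 N of static friction (limit μ_s(m_A+m_B)g = 995.3 N, not exceeded).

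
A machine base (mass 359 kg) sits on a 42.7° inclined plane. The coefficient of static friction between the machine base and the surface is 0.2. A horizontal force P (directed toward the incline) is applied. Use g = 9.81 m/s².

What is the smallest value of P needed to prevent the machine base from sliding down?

P_min ≈ 2150 N

The machine base tends to slide down (tan θ > μ_s), so at the point of impending slip friction acts up-slope at its limit: f = μ_s N.
Perpendicular to the incline: N = m g cos θ + P sin θ.
Along the incline: P cos θ + μ_s N = m g sin θ, i.e. P cos θ + μ_s (m g cos θ + P sin θ) = m g sin θ.
Solving, P (cos θ + μ_s sin θ) = m g (sin θ − μ_s cos θ), so P = 3520×0.5312/0.8705 = 2150 N.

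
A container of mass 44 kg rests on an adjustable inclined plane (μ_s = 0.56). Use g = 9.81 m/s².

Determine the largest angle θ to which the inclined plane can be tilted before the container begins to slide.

At the slip threshold, m g sin θ = μ_s · m g cos θ, so tan θ = μ_s.
θ_max = arctan(0.56) = 29.2°.

θ_max ≈ 29.2°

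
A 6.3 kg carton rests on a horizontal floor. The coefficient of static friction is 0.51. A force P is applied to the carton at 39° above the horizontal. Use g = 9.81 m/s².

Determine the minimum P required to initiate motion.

P ≈ 28.7 N

N = m g − P sin α (the pull lifts the carton).
At impending slip, P cos α = μ_s N = μ_s (m g − P sin α).
Solving: P (cos α + μ_s sin α) = μ_s m g → P = 0.51×61.8/(cos 39° + 0.51 sin 39°) = 31.5/1.098 = 28.7 N.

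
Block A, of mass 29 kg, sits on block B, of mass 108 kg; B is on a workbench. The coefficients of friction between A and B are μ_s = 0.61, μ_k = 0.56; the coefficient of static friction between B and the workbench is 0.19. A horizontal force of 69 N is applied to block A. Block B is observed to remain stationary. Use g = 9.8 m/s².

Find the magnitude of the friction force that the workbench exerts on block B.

Normal force at the A–B interface: N₁ = m_A g = 284.2 N.
So the A–B interface can sustain at most μ_s N₁ = 173.4 N of static friction.
Since P = 69 N ≤ 173.4 N, A does not slip on B; friction on A equals P = 69 N.
B experiences an equal 69 N forward from A (third law). B is in equilibrium, so the floor supplies f₂ = 69 N of static friction (limit μ_s(m_A+m_B)g = 255.1 N, not exceeded).

f ≈ 69 N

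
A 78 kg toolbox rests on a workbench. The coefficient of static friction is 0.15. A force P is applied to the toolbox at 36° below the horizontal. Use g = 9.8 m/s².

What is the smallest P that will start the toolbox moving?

N = m g + P sin α (the push presses the toolbox into the workbench).
At impending slip, P cos α = μ_s N = μ_s (m g + P sin α).
Solving: P (cos α − μ_s sin α) = μ_s m g → P = 0.15×764/(cos 36° − 0.15 sin 36°) = 115/0.7208 = 159 N.

P ≈ 159 N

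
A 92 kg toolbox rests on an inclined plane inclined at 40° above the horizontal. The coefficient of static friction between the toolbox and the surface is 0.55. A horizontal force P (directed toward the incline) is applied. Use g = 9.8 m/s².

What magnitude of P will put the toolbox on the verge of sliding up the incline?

At impending motion up the slope, friction acts down-slope at its limit: f = μ_s N.
Perpendicular to the incline: N = m g cos θ + P sin θ.
Along the incline: P cos θ = m g sin θ + μ_s N = m g sin θ + μ_s (m g cos θ + P sin θ).
Solving, P (cos θ − μ_s sin θ) = m g (sin θ + μ_s cos θ), so P = 92×9.8×(sin 40° + 0.55 cos 40°)/(cos 40° − 0.55 sin 40°) = 902×1.064/0.4125 = 2330 N.

P ≈ 2330 N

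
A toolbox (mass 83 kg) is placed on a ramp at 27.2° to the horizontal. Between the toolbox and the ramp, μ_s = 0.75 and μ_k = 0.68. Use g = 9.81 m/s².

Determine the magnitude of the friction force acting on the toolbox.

f ≈ 372 N (up the incline)

Perpendicular to the surface, N = m g cos θ = 83·9.81·cos 27.2° = 724.2 N.
For equilibrium along the incline, friction must balance the weight component: f = m g sin θ = 372.2 N up the slope.
Static friction can supply at most μ_s N = 543.1 N.
Since |372.2| ≤ 543.1 N, the toolbox remains in static equilibrium and friction takes exactly the required value.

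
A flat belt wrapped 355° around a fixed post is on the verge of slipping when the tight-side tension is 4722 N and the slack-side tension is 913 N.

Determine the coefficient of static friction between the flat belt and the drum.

μ ≈ 0.265

T₂/T₁ = e^{μβ} → μ = ln(T₂/T₁)/β.
β = 355° = 6.196 rad.
μ = ln(4722/913)/6.196 = ln(5.172)/6.196 = 0.265.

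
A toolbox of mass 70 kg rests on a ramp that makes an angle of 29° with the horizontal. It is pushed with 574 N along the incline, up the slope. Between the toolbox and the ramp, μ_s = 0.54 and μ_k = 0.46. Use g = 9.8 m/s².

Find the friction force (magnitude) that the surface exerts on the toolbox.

Normal force: N = m g cos θ = 70 × 9.8 × cos 29° = 600 N.
For equilibrium along the incline the friction force must supply f = m g sin θ − P = 332.6 − 574 = -241.4 N (positive meaning up-slope).
The static-friction ceiling is μ_s N = 0.54 × 600 = 324 N.
Since |-241.4| ≤ 324 N, no slip — friction simply equals what equilibrium demands.

f ≈ 241 N (down the incline)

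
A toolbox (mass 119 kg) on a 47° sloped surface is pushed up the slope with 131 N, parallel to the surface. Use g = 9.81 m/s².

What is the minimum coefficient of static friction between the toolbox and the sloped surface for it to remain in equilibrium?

μ_s,min ≈ 0.908

N = m g cos θ = 796.2 N.
Friction must make up the shortfall along the incline: f = m g sin θ − P = 853.8 − 131 = 722.8 N.
At the threshold f = μ_s N, so μ_s,min = 722.8/796.2 = 0.908.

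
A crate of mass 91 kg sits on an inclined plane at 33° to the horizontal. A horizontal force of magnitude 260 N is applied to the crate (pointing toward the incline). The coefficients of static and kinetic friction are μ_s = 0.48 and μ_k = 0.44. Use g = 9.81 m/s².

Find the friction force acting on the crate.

f ≈ 268 N (up the incline)

The horizontal push has a component P sin θ into the surface, so N = m g cos θ + P sin θ = 748.7 + 141.6 = 890.3 N.
Parallel to the incline: P cos θ − m g sin θ = 218.1 − 486.2 = -268.2 N; the friction needed to balance this is 268.2 N acting up the slope.
Maximum static friction: μ_s N = 0.48 × 890.3 = 427.3 N.
Since 268.2 N is within the 427.3 N limit, the crate stays put and friction is exactly 268 N.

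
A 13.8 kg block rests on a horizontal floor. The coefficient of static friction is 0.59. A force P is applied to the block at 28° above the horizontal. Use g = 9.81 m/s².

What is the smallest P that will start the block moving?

N = m g − P sin α (the pull lifts the block).
At impending slip, P cos α = μ_s N = μ_s (m g − P sin α).
Solving: P (cos α + μ_s sin α) = μ_s m g → P = 0.59×135/(cos 28° + 0.59 sin 28°) = 79.9/1.16 = 68.9 N.

P ≈ 68.9 N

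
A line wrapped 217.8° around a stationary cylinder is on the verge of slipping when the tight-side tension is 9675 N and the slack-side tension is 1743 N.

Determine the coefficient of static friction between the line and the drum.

μ ≈ 0.451

T₂/T₁ = e^{μβ} → μ = ln(T₂/T₁)/β.
β = 217.8° = 3.801 rad.
μ = ln(9675/1743)/3.801 = ln(5.551)/3.801 = 0.451.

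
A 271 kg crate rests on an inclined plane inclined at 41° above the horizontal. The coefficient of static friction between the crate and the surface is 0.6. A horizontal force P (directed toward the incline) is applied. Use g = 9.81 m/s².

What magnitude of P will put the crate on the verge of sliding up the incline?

P ≈ 8160 N

At impending motion up the slope, friction acts down-slope at its limit: f = μ_s N.
Perpendicular to the incline: N = m g cos θ + P sin θ.
Along the incline: P cos θ = m g sin θ + μ_s N = m g sin θ + μ_s (m g cos θ + P sin θ).
Solving, P (cos θ − μ_s sin θ) = m g (sin θ + μ_s cos θ), so P = 271×9.81×(sin 41° + 0.6 cos 41°)/(cos 41° − 0.6 sin 41°) = 2660×1.109/0.3611 = 8160 N.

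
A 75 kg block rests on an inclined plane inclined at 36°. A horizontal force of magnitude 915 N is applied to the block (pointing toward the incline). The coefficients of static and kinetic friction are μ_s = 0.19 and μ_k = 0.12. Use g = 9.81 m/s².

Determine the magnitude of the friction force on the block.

f ≈ 136 N (down the incline)

Resolve perpendicular to the incline: N = m g cos θ + P sin θ = 75×9.81×cos 36° + 915×sin 36° = 1133 N.
Parallel to the incline: P cos θ − m g sin θ = 740.3 − 432.5 = 307.8 N; the friction needed to balance this is 307.8 N acting down the slope.
Maximum static friction: μ_s N = 0.19 × 1133 = 215.3 N.
The required 307.8 N exceeds the static limit, so the block slides up-slope and f = μ_k N = 0.12×1133 = 136 N.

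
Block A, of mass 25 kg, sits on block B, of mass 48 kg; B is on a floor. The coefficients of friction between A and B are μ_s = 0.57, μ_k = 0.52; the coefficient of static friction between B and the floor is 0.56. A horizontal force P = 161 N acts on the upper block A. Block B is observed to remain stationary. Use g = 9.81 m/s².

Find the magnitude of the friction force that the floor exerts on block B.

f ≈ 128 N

Between the blocks, N₁ = m_A g = 245.2 N.
So the A–B interface can sustain at most μ_s N₁ = 139.8 N of static friction.
P = 161 N exceeds that limit, so A slips over B and the interface friction becomes kinetic: f₁ = μ_k N₁ = 0.52×245.2 = 128 N.
By Newton's third law B feels 128 N forward from A. With B stationary, the floor's static friction on B balances it: f₂ = 128 N (well within μ_s(m_A+m_B)g = 401 N).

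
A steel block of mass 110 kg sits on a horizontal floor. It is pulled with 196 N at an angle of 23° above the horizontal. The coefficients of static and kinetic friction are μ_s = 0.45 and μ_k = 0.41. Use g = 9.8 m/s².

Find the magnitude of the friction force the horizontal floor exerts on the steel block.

N = m g − P sin α = 1078 − 196×sin 23° = 1001 N.
The horizontal driving force is P cos α = 180.4 N, so equilibrium needs friction f = 180.4 N.
The static-friction limit is μ_s N = 450.6 N.
180.4 ≤ 450.6 N → static; friction equals the required 180 N.

f ≈ 180 N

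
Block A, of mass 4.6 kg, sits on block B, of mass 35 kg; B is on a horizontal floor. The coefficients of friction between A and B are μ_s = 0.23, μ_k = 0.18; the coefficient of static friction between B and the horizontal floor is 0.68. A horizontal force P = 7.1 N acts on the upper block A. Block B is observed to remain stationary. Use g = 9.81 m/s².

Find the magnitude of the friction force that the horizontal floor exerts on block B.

f ≈ 7.1 N

Normal force at the A–B interface: N₁ = m_A g = 45.13 N.
Maximum static friction on A from B: μ_s N₁ = 0.23×45.13 = 10.38 N.
P = 7.1 N is within that limit, so A and B move together (both at rest); the A–B friction is simply f₁ = P = 7.1 N.
By Newton's third law B feels 7.1 N forward from A. With B stationary, the floor's static friction on B balances it: f₂ = 7.1 N (well within μ_s(m_A+m_B)g = 264.2 N).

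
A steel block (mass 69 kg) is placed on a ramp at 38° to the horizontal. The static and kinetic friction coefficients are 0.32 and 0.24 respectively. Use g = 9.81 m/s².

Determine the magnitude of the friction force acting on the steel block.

f ≈ 128 N (up the incline)

Normal force: N = m g cos θ = 69 × 9.81 × cos 38° = 533.4 N.
For equilibrium along the incline, friction must balance the weight component: f = m g sin θ = 416.7 N up the slope.
Maximum static friction available: μ_s N = 0.32 × 533.4 = 170.7 N.
|416.7| exceeds 170.7 N, so the steel block slips down-slope; friction is kinetic, f = μ_k N = 0.24×533.4 = 128 N.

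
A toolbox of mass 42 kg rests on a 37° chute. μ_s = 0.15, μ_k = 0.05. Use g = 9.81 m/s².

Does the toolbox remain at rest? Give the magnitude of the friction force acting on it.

N = m g cos θ = 329 N.
Down-slope weight component: m g sin θ = 248 N.
μ_s N = 49.4 N.
248 > 49.4 N, so it slides; kinetic friction f = μ_k N = 0.05×329 = 16.5 N.

f ≈ 16.5 N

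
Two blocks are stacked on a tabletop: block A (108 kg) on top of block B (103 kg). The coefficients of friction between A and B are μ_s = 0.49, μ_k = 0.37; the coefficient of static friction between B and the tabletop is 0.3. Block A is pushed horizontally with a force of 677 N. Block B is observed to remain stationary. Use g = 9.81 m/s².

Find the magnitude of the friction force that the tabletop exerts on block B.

f ≈ 392 N

Between the blocks, N₁ = m_A g = 1059 N.
So the A–B interface can sustain at most μ_s N₁ = 519.1 N of static friction.
P = 677 N exceeds that limit, so A slips over B and the interface friction becomes kinetic: f₁ = μ_k N₁ = 0.37×1059 = 392 N.
B experiences an equal 392 N forward from A (third law). B is in equilibrium, so the floor supplies f₂ = 392 N of static friction (limit μ_s(m_A+m_B)g = 621 N, not exceeded).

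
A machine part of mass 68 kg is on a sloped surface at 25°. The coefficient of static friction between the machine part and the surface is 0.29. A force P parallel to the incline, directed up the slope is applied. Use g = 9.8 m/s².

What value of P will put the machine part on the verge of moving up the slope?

At impending motion up the slope, friction acts down-slope at its limit: f = μ_s N.
P is parallel to the surface, so N = m g cos θ = 604 N.
Along the incline: P = m g sin θ + μ_s N = 282 + 0.29×604 = 457 N.

P ≈ 457 N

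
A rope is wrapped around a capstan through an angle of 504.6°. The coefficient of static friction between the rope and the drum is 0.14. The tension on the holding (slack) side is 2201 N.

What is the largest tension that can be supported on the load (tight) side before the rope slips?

T_max ≈ 7550 N

At impending slip the capstan equation gives T₂/T₁ = e^{μβ} with β in radians.
β = 504.6° × π/180 = 8.807 rad.
e^{μβ} = e^{0.14×8.807} = 3.431.
T₂ = T₁ · e^{μβ} = 2201 × 3.431 = 7550 N.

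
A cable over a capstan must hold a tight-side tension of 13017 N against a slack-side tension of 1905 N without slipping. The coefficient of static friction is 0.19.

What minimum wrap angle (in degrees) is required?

β_min ≈ 580°

T₂/T₁ = e^{μβ} → β = ln(T₂/T₁)/μ.
β = ln(13017/1905)/0.19 = 1.922/0.19 = 10.11 rad.
In degrees: β = 10.11 × 180/π = 580°.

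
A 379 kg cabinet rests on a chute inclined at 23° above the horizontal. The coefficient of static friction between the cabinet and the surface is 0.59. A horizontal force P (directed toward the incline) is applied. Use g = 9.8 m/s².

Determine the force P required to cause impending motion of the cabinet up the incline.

P ≈ 5030 N

At impending motion up the slope, friction acts down-slope at its limit: f = μ_s N.
Perpendicular to the incline: N = m g cos θ + P sin θ.
Along the incline: P cos θ = m g sin θ + μ_s N = m g sin θ + μ_s (m g cos θ + P sin θ).
Solving, P (cos θ − μ_s sin θ) = m g (sin θ + μ_s cos θ), so P = 379×9.8×(sin 23° + 0.59 cos 23°)/(cos 23° − 0.59 sin 23°) = 3710×0.9338/0.69 = 5030 N.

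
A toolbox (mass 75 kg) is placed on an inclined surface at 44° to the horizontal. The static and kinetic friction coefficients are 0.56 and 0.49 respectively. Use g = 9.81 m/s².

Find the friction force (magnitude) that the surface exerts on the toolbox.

The normal reaction is N = m g cos θ = 529.3 N.
For equilibrium along the incline, friction must balance the weight component: f = m g sin θ = 511.1 N up the slope.
Static friction can supply at most μ_s N = 296.4 N.
Since |511.1| > 296.4 N, static friction cannot hold it; the toolbox slides down the incline and kinetic friction applies: f = μ_k N = 0.49 × 529.3 = 259 N.

f ≈ 259 N (up the incline)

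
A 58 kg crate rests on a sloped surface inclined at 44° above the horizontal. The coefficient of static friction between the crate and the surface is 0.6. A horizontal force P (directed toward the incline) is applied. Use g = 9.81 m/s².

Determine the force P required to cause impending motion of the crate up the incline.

P ≈ 2120 N

At impending motion up the slope, friction acts down-slope at its limit: f = μ_s N.
Perpendicular to the incline: N = m g cos θ + P sin θ.
Along the incline: P cos θ = m g sin θ + μ_s N = m g sin θ + μ_s (m g cos θ + P sin θ).
Solving, P (cos θ − μ_s sin θ) = m g (sin θ + μ_s cos θ), so P = 58×9.81×(sin 44° + 0.6 cos 44°)/(cos 44° − 0.6 sin 44°) = 569×1.126/0.3025 = 2120 N.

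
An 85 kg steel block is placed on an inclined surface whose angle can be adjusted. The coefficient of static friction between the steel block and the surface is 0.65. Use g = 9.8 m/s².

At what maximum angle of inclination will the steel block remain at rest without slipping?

At the slip threshold, m g sin θ = μ_s · m g cos θ, so tan θ = μ_s.
θ_max = arctan(0.65) = 33°.

θ_max ≈ 33°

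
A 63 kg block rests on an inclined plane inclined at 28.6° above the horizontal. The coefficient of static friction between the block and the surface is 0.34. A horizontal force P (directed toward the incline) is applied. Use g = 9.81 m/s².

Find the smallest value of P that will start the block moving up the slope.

At impending motion up the slope, friction acts down-slope at its limit: f = μ_s N.
Perpendicular to the incline: N = m g cos θ + P sin θ.
Along the incline: P cos θ = m g sin θ + μ_s N = m g sin θ + μ_s (m g cos θ + P sin θ).
Solving, P (cos θ − μ_s sin θ) = m g (sin θ + μ_s cos θ), so P = 63×9.81×(sin 28.6° + 0.34 cos 28.6°)/(cos 28.6° − 0.34 sin 28.6°) = 618×0.7772/0.7152 = 672 N.

P ≈ 672 N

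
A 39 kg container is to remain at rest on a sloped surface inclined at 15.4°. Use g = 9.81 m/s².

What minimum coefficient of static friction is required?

μ_s,min ≈ 0.275

At the slip threshold m g sin θ = μ_s m g cos θ, so μ_s,min = tan θ.
μ_s,min = tan 15.4° = 0.275.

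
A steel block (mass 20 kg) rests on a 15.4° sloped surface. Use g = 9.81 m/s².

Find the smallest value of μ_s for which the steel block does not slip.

μ_s,min ≈ 0.275

At the slip threshold m g sin θ = μ_s m g cos θ, so μ_s,min = tan θ.
μ_s,min = tan 15.4° = 0.275.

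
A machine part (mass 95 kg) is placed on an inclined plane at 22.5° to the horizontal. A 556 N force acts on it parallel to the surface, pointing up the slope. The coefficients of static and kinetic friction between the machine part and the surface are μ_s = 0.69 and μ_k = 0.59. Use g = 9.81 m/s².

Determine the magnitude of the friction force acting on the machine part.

f ≈ 199 N (down the incline)

The normal reaction is N = m g cos θ = 861 N.
For equilibrium along the incline the friction force must supply f = m g sin θ − P = 356.6 − 556 = -199.4 N (positive meaning up-slope).
The static-friction ceiling is μ_s N = 0.69 × 861 = 594.1 N.
Since |-199.4| ≤ 594.1 N, no slip — friction simply equals what equilibrium demands.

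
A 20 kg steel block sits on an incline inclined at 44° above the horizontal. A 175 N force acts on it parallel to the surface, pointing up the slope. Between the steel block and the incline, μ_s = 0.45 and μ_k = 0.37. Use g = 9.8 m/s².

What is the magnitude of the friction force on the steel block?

Normal force: N = m g cos θ = 20 × 9.8 × cos 44° = 141 N.
The friction needed for equilibrium is m g sin θ − P = 136.2 − 175 = -38.85 N, measured positive up-slope.
Maximum static friction available: μ_s N = 0.45 × 141 = 63.45 N.
Since |-38.85| ≤ 63.45 N, no slip — friction simply equals what equilibrium demands.

f ≈ 38.8 N (down the incline)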